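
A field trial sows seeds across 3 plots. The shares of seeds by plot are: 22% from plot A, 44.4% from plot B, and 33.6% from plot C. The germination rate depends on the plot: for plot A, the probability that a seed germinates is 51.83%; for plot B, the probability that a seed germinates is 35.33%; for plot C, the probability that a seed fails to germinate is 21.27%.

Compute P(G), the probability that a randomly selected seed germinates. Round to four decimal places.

P(G|C) = 1 − 0.2127 = 0.7873.
Using total probability over the partition,
P(G) = P(G|A)·P(A) + P(G|B)·P(B) + P(G|C)·P(C)
      = 0.5183·0.22 + 0.3533·0.444 + 0.7873·0.336
      = 0.114026 + 0.1568652 + 0.2645328 = 0.535424

P(G) ≈ 0.5354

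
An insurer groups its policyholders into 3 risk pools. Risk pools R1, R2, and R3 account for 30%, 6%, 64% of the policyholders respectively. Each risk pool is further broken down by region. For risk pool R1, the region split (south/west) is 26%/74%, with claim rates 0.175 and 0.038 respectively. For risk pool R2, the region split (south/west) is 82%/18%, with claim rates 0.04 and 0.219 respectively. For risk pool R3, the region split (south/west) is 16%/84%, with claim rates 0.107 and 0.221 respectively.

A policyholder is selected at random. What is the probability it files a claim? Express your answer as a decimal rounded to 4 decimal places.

0.1562

P(C|R1) = 0.26·0.175 + 0.74·0.038 = 0.0455 + 0.02812 = 0.07362
P(C|R2) = 0.82·0.04 + 0.18·0.219 = 0.0328 + 0.03942 = 0.07222
P(C|R3) = 0.16·0.107 + 0.84·0.221 = 0.01712 + 0.18564 = 0.20276
Then overall,
P(C) = 0.3·0.07362 + 0.06·0.07222 + 0.64·0.20276
      = 0.022086 + 0.0043332 + 0.1297664 = 0.1561856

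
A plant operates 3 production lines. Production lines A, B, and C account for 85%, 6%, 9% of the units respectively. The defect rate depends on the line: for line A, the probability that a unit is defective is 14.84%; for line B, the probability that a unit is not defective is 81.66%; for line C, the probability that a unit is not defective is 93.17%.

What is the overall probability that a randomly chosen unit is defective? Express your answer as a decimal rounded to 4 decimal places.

0.1433

P(D|B) = 1 − 0.8166 = 0.1834.
P(D|C) = 1 − 0.9317 = 0.0683.
P(D) = P(D|A)·P(A) + P(D|B)·P(B) + P(D|C)·P(C)
      = 0.1484·0.85 + 0.1834·0.06 + 0.0683·0.09
      = 0.12614 + 0.011004 + 0.006147 = 0.143291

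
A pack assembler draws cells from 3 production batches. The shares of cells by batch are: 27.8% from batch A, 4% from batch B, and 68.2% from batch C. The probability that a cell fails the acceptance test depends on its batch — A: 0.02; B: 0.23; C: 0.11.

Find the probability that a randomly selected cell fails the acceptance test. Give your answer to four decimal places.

0.0898

P(F) = P(F|A)·P(A) + P(F|B)·P(B) + P(F|C)·P(C)
      = 0.02·0.278 + 0.23·0.04 + 0.11·0.682
      = 0.00556 + 0.0092 + 0.07502 = 0.08978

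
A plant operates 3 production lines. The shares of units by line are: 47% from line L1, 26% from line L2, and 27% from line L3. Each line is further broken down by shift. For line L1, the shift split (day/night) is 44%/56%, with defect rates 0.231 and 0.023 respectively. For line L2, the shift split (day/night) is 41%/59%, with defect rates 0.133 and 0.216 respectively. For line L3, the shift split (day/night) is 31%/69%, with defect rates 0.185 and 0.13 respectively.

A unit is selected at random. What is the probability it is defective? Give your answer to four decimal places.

P(D|L1) = 0.44·0.231 + 0.56·0.023 = 0.10164 + 0.01288 = 0.11452
P(D|L2) = 0.41·0.133 + 0.59·0.216 = 0.05453 + 0.12744 = 0.18197
P(D|L3) = 0.31·0.185 + 0.69·0.13 = 0.05735 + 0.0897 = 0.14705
By total probability over the outer partition,
P(D) = 0.47·0.11452 + 0.26·0.18197 + 0.27·0.14705
      = 0.0538244 + 0.0473122 + 0.0397035 = 0.1408401

P(D) ≈ 0.1408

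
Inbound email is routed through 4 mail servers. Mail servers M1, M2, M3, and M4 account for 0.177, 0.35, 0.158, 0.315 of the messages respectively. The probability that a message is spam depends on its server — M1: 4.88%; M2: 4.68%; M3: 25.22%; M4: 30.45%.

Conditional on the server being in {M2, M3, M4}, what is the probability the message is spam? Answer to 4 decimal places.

Let J = {M2, M3, M4}.
P(J) = 0.35 + 0.158 + 0.315 = 0.823.
P(S ∩ J) = 0.0468·0.35 + 0.2522·0.158 + 0.3045·0.315 = 0.01638 + 0.0398476 + 0.0959175 = 0.1521451.
P(S | J) = 0.1521451 / 0.823 = 0.184866…

0.1849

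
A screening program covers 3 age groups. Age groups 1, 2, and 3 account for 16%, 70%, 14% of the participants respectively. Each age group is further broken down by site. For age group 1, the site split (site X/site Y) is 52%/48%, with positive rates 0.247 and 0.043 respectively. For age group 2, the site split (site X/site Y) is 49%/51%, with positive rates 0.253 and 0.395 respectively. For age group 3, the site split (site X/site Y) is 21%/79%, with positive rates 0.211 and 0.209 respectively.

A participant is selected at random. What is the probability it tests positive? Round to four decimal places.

0.2810

P(T|1) = 0.52·0.247 + 0.48·0.043 = 0.12844 + 0.02064 = 0.14908
P(T|2) = 0.49·0.253 + 0.51·0.395 = 0.12397 + 0.20145 = 0.32542
P(T|3) = 0.21·0.211 + 0.79·0.209 = 0.04431 + 0.16511 = 0.20942
By total probability over the outer partition,
P(T) = 0.16·0.14908 + 0.7·0.32542 + 0.14·0.20942
      = 0.0238528 + 0.227794 + 0.0293188 = 0.2809656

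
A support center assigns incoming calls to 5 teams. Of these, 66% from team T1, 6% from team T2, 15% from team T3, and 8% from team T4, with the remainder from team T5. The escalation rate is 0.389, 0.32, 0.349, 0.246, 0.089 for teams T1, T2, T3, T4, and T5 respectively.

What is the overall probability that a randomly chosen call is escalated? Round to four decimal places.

0.3524

P(T5) = 1 − (0.66 + 0.06 + 0.15 + 0.08) = 0.05.
By the law of total probability,
P(E) = P(E|T1)·P(T1) + P(E|T2)·P(T2) + P(E|T3)·P(T3) + P(E|T4)·P(T4) + P(E|T5)·P(T5)
      = 0.389·0.66 + 0.32·0.06 + 0.349·0.15 + 0.246·0.08 + 0.089·0.05
      = 0.25674 + 0.0192 + 0.05235 + 0.01968 + 0.00445 = 0.35242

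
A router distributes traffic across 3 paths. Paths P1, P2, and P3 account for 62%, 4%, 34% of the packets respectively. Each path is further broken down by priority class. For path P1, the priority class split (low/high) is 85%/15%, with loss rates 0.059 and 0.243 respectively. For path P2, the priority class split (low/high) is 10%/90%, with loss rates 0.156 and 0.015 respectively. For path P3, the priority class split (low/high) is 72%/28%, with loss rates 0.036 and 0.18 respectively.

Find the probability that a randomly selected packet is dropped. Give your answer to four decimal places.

P(L|P1) = 0.85·0.059 + 0.15·0.243 = 0.05015 + 0.03645 = 0.0866
P(L|P2) = 0.1·0.156 + 0.9·0.015 = 0.0156 + 0.0135 = 0.0291
P(L|P3) = 0.72·0.036 + 0.28·0.18 = 0.02592 + 0.0504 = 0.07632
By total probability over the outer partition,
P(L) = 0.62·0.0866 + 0.04·0.0291 + 0.34·0.07632
      = 0.053692 + 0.001164 + 0.0259488 = 0.0808048

P(L) ≈ 0.0808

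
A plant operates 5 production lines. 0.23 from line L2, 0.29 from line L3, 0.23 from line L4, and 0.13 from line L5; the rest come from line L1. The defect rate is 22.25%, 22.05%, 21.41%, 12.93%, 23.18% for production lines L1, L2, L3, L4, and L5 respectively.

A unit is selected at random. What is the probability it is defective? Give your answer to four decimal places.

P(L1) = 1 − (0.23 + 0.29 + 0.23 + 0.13) = 0.12.
P(D) = P(D|L1)·P(L1) + P(D|L2)·P(L2) + P(D|L3)·P(L3) + P(D|L4)·P(L4) + P(D|L5)·P(L5)
      = 0.2225·0.12 + 0.2205·0.23 + 0.2141·0.29 + 0.1293·0.23 + 0.2318·0.13
      = 0.0267 + 0.050715 + 0.062089 + 0.029739 + 0.030134 = 0.199377

0.1994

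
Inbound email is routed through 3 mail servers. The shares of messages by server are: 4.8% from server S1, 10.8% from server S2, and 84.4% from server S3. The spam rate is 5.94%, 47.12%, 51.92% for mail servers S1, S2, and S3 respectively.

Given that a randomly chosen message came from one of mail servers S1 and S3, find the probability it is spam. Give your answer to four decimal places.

P(S|J) ≈ 0.4945

Let J = {S1, S3}.
P(J) = 0.048 + 0.844 = 0.892.
P(S ∩ J) = 0.0594·0.048 + 0.5192·0.844 = 0.0028512 + 0.4382048 = 0.441056.
P(S | J) = 0.441056 / 0.892 = 0.494457…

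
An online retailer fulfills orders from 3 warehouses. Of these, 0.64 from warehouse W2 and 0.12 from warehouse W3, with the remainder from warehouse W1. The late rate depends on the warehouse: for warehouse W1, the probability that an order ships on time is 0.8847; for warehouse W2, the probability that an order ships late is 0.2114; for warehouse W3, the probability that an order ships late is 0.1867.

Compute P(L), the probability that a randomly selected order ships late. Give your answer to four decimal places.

P(L) ≈ 0.1854

P(W1) = 1 − (0.64 + 0.12) = 0.24.
P(L|W1) = 1 − 0.8847 = 0.1153.
P(L) = P(L|W1)·P(W1) + P(L|W2)·P(W2) + P(L|W3)·P(W3)
      = 0.1153·0.24 + 0.2114·0.64 + 0.1867·0.12
      = 0.027672 + 0.135296 + 0.022404 = 0.185372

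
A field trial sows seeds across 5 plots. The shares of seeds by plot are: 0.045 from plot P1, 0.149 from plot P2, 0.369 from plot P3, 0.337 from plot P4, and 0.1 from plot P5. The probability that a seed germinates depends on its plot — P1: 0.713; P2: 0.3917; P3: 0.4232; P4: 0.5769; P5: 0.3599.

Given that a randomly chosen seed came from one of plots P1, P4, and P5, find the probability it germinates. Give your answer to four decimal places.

Let S = {P1, P4, P5}.
P(S) = 0.045 + 0.337 + 0.1 = 0.482.
P(G ∩ S) = 0.713·0.045 + 0.5769·0.337 + 0.3599·0.1 = 0.032085 + 0.1944153 + 0.03599 = 0.2624903.
P(G | S) = 0.2624903 / 0.482 = 0.544586…

P(G|S) ≈ 0.5446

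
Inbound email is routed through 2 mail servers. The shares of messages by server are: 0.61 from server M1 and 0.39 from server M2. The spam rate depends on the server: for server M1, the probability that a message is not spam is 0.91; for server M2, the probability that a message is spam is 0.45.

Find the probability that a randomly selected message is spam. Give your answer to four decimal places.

0.2304

P(S|M1) = 1 − 0.91 = 0.09.
P(S) = P(S|M1)·P(M1) + P(S|M2)·P(M2)
      = 0.09·0.61 + 0.45·0.39
      = 0.0549 + 0.1755 = 0.2304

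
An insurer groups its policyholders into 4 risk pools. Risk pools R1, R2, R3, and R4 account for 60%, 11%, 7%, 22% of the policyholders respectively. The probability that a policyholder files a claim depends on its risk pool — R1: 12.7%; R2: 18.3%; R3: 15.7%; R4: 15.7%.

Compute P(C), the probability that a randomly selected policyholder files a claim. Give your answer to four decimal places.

0.1419

P(C) = P(C|R1)·P(R1) + P(C|R2)·P(R2) + P(C|R3)·P(R3) + P(C|R4)·P(R4)
      = 0.127·0.6 + 0.183·0.11 + 0.157·0.07 + 0.157·0.22
      = 0.0762 + 0.02013 + 0.01099 + 0.03454 = 0.14186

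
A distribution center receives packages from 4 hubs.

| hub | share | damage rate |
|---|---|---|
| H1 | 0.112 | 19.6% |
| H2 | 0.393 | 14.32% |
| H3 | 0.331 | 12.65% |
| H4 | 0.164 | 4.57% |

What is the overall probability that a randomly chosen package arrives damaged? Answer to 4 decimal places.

0.1276

Using total probability over the partition,
P(D) = P(D|H1)·P(H1) + P(D|H2)·P(H2) + P(D|H3)·P(H3) + P(D|H4)·P(H4)
      = 0.196·0.112 + 0.1432·0.393 + 0.1265·0.331 + 0.0457·0.164
      = 0.021952 + 0.0562776 + 0.0418715 + 0.0074948 = 0.1275959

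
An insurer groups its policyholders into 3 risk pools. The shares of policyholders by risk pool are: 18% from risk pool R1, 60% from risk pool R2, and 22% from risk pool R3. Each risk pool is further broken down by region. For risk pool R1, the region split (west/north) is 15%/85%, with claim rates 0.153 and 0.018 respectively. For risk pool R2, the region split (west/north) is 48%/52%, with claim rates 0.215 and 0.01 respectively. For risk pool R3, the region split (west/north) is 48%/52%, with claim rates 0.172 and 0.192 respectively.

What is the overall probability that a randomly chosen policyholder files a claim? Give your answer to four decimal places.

0.1121

P(C|R1) = 0.15·0.153 + 0.85·0.018 = 0.02295 + 0.0153 = 0.03825
P(C|R2) = 0.48·0.215 + 0.52·0.01 = 0.1032 + 0.0052 = 0.1084
P(C|R3) = 0.48·0.172 + 0.52·0.192 = 0.08256 + 0.09984 = 0.1824
Then overall,
P(C) = 0.18·0.03825 + 0.6·0.1084 + 0.22·0.1824
      = 0.006885 + 0.06504 + 0.040128 = 0.112053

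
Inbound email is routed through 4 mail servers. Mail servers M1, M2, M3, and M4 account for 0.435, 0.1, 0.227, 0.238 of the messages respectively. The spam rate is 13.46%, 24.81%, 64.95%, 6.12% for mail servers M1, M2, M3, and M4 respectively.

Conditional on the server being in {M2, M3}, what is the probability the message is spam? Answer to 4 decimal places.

0.5267

Let J = {M2, M3}.
P(J) = 0.1 + 0.227 = 0.327.
P(S ∩ J) = 0.2481·0.1 + 0.6495·0.227 = 0.02481 + 0.1474365 = 0.1722465.
P(S | J) = 0.1722465 / 0.327 = 0.526748…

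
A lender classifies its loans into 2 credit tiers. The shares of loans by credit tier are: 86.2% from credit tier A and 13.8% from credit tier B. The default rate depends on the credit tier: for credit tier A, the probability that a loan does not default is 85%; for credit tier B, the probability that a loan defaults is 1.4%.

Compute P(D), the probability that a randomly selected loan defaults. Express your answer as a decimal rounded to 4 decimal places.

0.1312

P(D|A) = 1 − 0.85 = 0.15.
Summing over the partition,
P(D) = P(D|A)·P(A) + P(D|B)·P(B)
      = 0.15·0.862 + 0.014·0.138
      = 0.1293 + 0.001932 = 0.131232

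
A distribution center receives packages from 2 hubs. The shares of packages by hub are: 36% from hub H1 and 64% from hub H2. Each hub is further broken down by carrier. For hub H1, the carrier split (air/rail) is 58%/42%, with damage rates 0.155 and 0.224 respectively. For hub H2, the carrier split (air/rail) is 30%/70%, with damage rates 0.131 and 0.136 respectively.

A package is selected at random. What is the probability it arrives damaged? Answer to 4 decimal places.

P(D|H1) = 0.58·0.155 + 0.42·0.224 = 0.0899 + 0.09408 = 0.18398
P(D|H2) = 0.3·0.131 + 0.7·0.136 = 0.0393 + 0.0952 = 0.1345
Then overall,
P(D) = 0.36·0.18398 + 0.64·0.1345
      = 0.0662328 + 0.08608 = 0.1523128

P(D) ≈ 0.1523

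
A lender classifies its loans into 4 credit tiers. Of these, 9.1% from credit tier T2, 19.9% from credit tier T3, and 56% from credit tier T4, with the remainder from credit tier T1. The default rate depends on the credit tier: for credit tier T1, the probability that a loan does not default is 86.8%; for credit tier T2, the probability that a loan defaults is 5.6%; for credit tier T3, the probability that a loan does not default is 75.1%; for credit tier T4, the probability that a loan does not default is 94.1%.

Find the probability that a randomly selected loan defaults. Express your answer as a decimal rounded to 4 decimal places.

P(T1) = 1 − (0.091 + 0.199 + 0.56) = 0.15.
P(D|T1) = 1 − 0.868 = 0.132.
P(D|T3) = 1 − 0.751 = 0.249.
P(D|T4) = 1 − 0.941 = 0.059.
P(D) = P(D|T1)·P(T1) + P(D|T2)·P(T2) + P(D|T3)·P(T3) + P(D|T4)·P(T4)
      = 0.132·0.15 + 0.056·0.091 + 0.249·0.199 + 0.059·0.56
      = 0.0198 + 0.005096 + 0.049551 + 0.03304 = 0.107487

0.1075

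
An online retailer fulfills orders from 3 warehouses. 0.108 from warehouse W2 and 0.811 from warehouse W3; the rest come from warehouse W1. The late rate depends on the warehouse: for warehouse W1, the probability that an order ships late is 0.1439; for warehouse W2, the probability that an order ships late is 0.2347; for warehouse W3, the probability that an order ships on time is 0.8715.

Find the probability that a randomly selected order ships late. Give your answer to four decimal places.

P(W1) = 1 − (0.108 + 0.811) = 0.081.
P(L|W3) = 1 − 0.8715 = 0.1285.
Using total probability over the partition,
P(L) = P(L|W1)·P(W1) + P(L|W2)·P(W2) + P(L|W3)·P(W3)
      = 0.1439·0.081 + 0.2347·0.108 + 0.1285·0.811
      = 0.0116559 + 0.0253476 + 0.1042135 = 0.141217

0.1412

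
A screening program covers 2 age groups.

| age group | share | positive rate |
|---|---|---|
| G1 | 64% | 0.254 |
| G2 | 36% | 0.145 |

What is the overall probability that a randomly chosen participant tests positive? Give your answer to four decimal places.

Using total probability over the partition,
P(T) = P(T|G1)·P(G1) + P(T|G2)·P(G2)
      = 0.254·0.64 + 0.145·0.36
      = 0.16256 + 0.0522 = 0.21476

P(T) ≈ 0.2148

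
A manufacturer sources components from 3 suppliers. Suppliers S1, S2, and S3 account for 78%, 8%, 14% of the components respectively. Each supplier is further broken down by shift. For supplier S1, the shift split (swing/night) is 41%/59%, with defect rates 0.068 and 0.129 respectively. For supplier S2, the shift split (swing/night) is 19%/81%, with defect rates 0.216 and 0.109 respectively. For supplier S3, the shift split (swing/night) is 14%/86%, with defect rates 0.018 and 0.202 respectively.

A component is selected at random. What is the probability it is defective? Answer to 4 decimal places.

P(D|S1) = 0.41·0.068 + 0.59·0.129 = 0.02788 + 0.07611 = 0.10399
P(D|S2) = 0.19·0.216 + 0.81·0.109 = 0.04104 + 0.08829 = 0.12933
P(D|S3) = 0.14·0.018 + 0.86·0.202 = 0.00252 + 0.17372 = 0.17624
Then overall,
P(D) = 0.78·0.10399 + 0.08·0.12933 + 0.14·0.17624
      = 0.0811122 + 0.0103464 + 0.0246736 = 0.1161322

0.1161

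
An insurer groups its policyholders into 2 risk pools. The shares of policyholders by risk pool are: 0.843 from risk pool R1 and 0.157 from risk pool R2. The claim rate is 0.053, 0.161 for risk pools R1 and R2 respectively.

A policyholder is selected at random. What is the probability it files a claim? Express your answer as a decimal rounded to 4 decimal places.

P(C) = P(C|R1)·P(R1) + P(C|R2)·P(R2)
      = 0.053·0.843 + 0.161·0.157
      = 0.044679 + 0.025277 = 0.069956

0.0700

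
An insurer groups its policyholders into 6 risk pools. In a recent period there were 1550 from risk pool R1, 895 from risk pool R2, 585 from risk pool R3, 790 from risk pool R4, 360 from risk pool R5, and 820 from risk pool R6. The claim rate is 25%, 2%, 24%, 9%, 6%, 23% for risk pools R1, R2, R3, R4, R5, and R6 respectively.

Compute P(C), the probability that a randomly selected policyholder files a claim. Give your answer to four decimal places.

0.1654

Total: 1550 + 895 + 585 + 790 + 360 + 820 = 5000.
P(R1) = 1550/5000 = 0.31. P(R2) = 895/5000 = 0.179. P(R3) = 585/5000 = 0.117. P(R4) = 790/5000 = 0.158. P(R5) = 360/5000 = 0.072. P(R6) = 820/5000 = 0.164.
P(C) = P(C|R1)·P(R1) + P(C|R2)·P(R2) + P(C|R3)·P(R3) + P(C|R4)·P(R4) + P(C|R5)·P(R5) + P(C|R6)·P(R6)
      = 0.25·0.31 + 0.02·0.179 + 0.24·0.117 + 0.09·0.158 + 0.06·0.072 + 0.23·0.164
      = 0.0775 + 0.00358 + 0.02808 + 0.01422 + 0.00432 + 0.03772 = 0.16542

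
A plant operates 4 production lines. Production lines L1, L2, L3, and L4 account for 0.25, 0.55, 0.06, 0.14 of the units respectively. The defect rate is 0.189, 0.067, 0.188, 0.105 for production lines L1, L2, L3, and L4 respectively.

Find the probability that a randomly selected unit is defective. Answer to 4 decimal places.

P(D) ≈ 0.1101

Summing over the partition,
P(D) = P(D|L1)·P(L1) + P(D|L2)·P(L2) + P(D|L3)·P(L3) + P(D|L4)·P(L4)
      = 0.189·0.25 + 0.067·0.55 + 0.188·0.06 + 0.105·0.14
      = 0.04725 + 0.03685 + 0.01128 + 0.0147 = 0.11008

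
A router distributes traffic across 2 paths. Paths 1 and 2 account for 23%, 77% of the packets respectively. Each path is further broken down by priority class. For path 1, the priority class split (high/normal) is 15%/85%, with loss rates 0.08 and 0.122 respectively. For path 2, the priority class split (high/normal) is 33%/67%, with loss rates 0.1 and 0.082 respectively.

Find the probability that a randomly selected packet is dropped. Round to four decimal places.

P(L|1) = 0.15·0.08 + 0.85·0.122 = 0.012 + 0.1037 = 0.1157
P(L|2) = 0.33·0.1 + 0.67·0.082 = 0.033 + 0.05494 = 0.08794
By total probability over the outer partition,
P(L) = 0.23·0.1157 + 0.77·0.08794
      = 0.026611 + 0.0677138 = 0.0943248

P(L) ≈ 0.0943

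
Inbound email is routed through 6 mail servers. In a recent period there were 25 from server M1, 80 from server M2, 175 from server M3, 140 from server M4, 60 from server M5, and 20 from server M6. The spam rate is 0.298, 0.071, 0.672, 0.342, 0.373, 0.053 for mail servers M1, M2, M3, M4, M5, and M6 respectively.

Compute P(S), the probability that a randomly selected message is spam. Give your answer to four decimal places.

Total: 25 + 80 + 175 + 140 + 60 + 20 = 500.
P(M1) = 25/500 = 0.05. P(M2) = 80/500 = 0.16. P(M3) = 175/500 = 0.35. P(M4) = 140/500 = 0.28. P(M5) = 60/500 = 0.12. P(M6) = 20/500 = 0.04.
P(S) = P(S|M1)·P(M1) + P(S|M2)·P(M2) + P(S|M3)·P(M3) + P(S|M4)·P(M4) + P(S|M5)·P(M5) + P(S|M6)·P(M6)
      = 0.298·0.05 + 0.071·0.16 + 0.672·0.35 + 0.342·0.28 + 0.373·0.12 + 0.053·0.04
      = 0.0149 + 0.01136 + 0.2352 + 0.09576 + 0.04476 + 0.00212 = 0.4041

P(S) ≈ 0.4041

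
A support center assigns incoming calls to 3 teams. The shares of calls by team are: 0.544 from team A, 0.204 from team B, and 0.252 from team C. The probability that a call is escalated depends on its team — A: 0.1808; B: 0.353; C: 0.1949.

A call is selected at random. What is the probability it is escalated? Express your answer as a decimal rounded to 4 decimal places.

0.2195

By the law of total probability,
P(E) = P(E|A)·P(A) + P(E|B)·P(B) + P(E|C)·P(C)
      = 0.1808·0.544 + 0.353·0.204 + 0.1949·0.252
      = 0.0983552 + 0.072012 + 0.0491148 = 0.219482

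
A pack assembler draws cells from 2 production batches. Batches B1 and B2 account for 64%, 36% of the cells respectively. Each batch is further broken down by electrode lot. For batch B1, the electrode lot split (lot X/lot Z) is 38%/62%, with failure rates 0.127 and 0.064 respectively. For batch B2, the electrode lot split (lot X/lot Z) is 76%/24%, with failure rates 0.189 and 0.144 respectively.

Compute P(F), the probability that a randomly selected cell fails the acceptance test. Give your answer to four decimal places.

P(F) ≈ 0.1204

P(F|B1) = 0.38·0.127 + 0.62·0.064 = 0.04826 + 0.03968 = 0.08794
P(F|B2) = 0.76·0.189 + 0.24·0.144 = 0.14364 + 0.03456 = 0.1782
By total probability over the outer partition,
P(F) = 0.64·0.08794 + 0.36·0.1782
      = 0.0562816 + 0.064152 = 0.1204336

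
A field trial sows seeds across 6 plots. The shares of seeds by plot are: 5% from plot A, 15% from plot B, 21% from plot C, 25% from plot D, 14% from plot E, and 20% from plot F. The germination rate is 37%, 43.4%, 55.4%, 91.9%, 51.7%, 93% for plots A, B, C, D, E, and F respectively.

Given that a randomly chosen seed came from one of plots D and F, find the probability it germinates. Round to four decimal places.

Let S = {D, F}.
P(S) = 0.25 + 0.2 = 0.45.
P(G ∩ S) = 0.919·0.25 + 0.93·0.2 = 0.22975 + 0.186 = 0.41575.
P(G | S) = 0.41575 / 0.45 = 0.923889…

P(G|S) ≈ 0.9239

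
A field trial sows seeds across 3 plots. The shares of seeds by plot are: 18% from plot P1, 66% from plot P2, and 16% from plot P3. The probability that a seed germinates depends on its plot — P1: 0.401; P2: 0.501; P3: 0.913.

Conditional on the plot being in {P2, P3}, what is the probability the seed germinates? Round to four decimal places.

P(G|S) ≈ 0.5814

Let S = {P2, P3}.
P(S) = 0.66 + 0.16 = 0.82.
P(G ∩ S) = 0.501·0.66 + 0.913·0.16 = 0.33066 + 0.14608 = 0.47674.
P(G | S) = 0.47674 / 0.82 = 0.581390…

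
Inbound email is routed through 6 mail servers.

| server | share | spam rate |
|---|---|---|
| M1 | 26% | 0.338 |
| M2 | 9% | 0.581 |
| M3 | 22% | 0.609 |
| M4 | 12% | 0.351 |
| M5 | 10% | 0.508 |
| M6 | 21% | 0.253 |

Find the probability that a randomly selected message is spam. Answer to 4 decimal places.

P(S) ≈ 0.4202

Summing over the partition,
P(S) = P(S|M1)·P(M1) + P(S|M2)·P(M2) + P(S|M3)·P(M3) + P(S|M4)·P(M4) + P(S|M5)·P(M5) + P(S|M6)·P(M6)
      = 0.338·0.26 + 0.581·0.09 + 0.609·0.22 + 0.351·0.12 + 0.508·0.1 + 0.253·0.21
      = 0.08788 + 0.05229 + 0.13398 + 0.04212 + 0.0508 + 0.05313 = 0.4202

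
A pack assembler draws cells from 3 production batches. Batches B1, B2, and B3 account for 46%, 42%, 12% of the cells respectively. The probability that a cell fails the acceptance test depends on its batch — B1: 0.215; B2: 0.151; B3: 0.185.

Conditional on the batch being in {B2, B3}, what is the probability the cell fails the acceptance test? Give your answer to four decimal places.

P(F|S) ≈ 0.1586

Let S = {B2, B3}.
P(S) = 0.42 + 0.12 = 0.54.
P(F ∩ S) = 0.151·0.42 + 0.185·0.12 = 0.06342 + 0.0222 = 0.08562.
P(F | S) = 0.08562 / 0.54 = 0.158556…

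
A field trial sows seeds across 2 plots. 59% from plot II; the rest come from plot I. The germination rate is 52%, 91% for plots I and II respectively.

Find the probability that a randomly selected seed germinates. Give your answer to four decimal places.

0.7501

P(I) = 1 − (0.59) = 0.41.
P(G) = P(G|I)·P(I) + P(G|II)·P(II)
      = 0.52·0.41 + 0.91·0.59
      = 0.2132 + 0.5369 = 0.7501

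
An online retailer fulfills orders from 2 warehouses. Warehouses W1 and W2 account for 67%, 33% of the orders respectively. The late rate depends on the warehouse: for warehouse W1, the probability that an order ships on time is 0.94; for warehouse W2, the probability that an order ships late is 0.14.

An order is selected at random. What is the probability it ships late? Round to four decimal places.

P(L) ≈ 0.0864

P(L|W1) = 1 − 0.94 = 0.06.
Using total probability over the partition,
P(L) = P(L|W1)·P(W1) + P(L|W2)·P(W2)
      = 0.06·0.67 + 0.14·0.33
      = 0.0402 + 0.0462 = 0.0864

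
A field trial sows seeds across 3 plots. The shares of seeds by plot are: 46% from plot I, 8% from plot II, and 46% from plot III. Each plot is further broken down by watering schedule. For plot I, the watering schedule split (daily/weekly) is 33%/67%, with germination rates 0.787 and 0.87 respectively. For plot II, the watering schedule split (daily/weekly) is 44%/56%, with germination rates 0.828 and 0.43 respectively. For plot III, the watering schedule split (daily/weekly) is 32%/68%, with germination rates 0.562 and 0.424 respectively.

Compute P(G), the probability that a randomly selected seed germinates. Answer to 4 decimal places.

P(G) ≈ 0.6514

P(G|I) = 0.33·0.787 + 0.67·0.87 = 0.25971 + 0.5829 = 0.84261
P(G|II) = 0.44·0.828 + 0.56·0.43 = 0.36432 + 0.2408 = 0.60512
P(G|III) = 0.32·0.562 + 0.68·0.424 = 0.17984 + 0.28832 = 0.46816
Then overall,
P(G) = 0.46·0.84261 + 0.08·0.60512 + 0.46·0.46816
      = 0.3876006 + 0.0484096 + 0.2153536 = 0.6513638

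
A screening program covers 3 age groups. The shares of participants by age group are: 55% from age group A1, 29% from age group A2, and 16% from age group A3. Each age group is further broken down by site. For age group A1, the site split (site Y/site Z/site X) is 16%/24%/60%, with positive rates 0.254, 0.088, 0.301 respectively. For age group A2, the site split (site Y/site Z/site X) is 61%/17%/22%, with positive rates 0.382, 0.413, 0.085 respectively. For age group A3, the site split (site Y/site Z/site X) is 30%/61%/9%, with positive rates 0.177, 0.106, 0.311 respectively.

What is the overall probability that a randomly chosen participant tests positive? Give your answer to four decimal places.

P(T|A1) = 0.16·0.254 + 0.24·0.088 + 0.6·0.301 = 0.04064 + 0.02112 + 0.1806 = 0.24236
P(T|A2) = 0.61·0.382 + 0.17·0.413 + 0.22·0.085 = 0.23302 + 0.07021 + 0.0187 = 0.32193
P(T|A3) = 0.3·0.177 + 0.61·0.106 + 0.09·0.311 = 0.0531 + 0.06466 + 0.02799 = 0.14575
By total probability over the outer partition,
P(T) = 0.55·0.24236 + 0.29·0.32193 + 0.16·0.14575
      = 0.133298 + 0.0933597 + 0.02332 = 0.2499777

0.2500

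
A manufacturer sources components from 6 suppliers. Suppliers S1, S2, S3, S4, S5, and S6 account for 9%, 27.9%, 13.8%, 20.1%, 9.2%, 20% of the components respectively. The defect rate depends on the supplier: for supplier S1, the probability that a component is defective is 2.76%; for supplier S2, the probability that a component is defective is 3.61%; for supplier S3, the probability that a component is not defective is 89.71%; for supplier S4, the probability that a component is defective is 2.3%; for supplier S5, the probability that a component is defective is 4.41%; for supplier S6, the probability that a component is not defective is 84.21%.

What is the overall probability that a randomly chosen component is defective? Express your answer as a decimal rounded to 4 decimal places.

P(D|S3) = 1 − 0.8971 = 0.1029.
P(D|S6) = 1 − 0.8421 = 0.1579.
P(D) = P(D|S1)·P(S1) + P(D|S2)·P(S2) + P(D|S3)·P(S3) + P(D|S4)·P(S4) + P(D|S5)·P(S5) + P(D|S6)·P(S6)
      = 0.0276·0.09 + 0.0361·0.279 + 0.1029·0.138 + 0.023·0.201 + 0.0441·0.092 + 0.1579·0.2
      = 0.002484 + 0.0100719 + 0.0142002 + 0.004623 + 0.0040572 + 0.03158 = 0.0670163

P(D) ≈ 0.0670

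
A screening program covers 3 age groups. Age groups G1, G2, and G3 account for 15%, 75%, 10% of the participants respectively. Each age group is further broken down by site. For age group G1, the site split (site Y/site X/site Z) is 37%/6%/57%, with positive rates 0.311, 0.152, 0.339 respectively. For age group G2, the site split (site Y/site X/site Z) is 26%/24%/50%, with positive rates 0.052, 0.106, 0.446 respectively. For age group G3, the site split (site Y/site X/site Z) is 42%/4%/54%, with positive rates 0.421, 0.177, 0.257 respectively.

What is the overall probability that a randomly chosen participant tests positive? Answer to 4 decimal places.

P(T|G1) = 0.37·0.311 + 0.06·0.152 + 0.57·0.339 = 0.11507 + 0.00912 + 0.19323 = 0.31742
P(T|G2) = 0.26·0.052 + 0.24·0.106 + 0.5·0.446 = 0.01352 + 0.02544 + 0.223 = 0.26196
P(T|G3) = 0.42·0.421 + 0.04·0.177 + 0.54·0.257 = 0.17682 + 0.00708 + 0.13878 = 0.32268
Then overall,
P(T) = 0.15·0.31742 + 0.75·0.26196 + 0.1·0.32268
      = 0.047613 + 0.19647 + 0.032268 = 0.276351

0.2764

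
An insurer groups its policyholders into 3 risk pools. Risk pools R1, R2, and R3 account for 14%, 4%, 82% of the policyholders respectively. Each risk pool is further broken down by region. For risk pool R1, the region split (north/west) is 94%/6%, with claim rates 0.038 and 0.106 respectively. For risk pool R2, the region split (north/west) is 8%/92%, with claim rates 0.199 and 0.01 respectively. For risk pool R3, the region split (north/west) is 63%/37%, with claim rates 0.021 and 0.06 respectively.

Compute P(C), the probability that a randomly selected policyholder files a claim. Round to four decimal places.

P(C|R1) = 0.94·0.038 + 0.06·0.106 = 0.03572 + 0.00636 = 0.04208
P(C|R2) = 0.08·0.199 + 0.92·0.01 = 0.01592 + 0.0092 = 0.02512
P(C|R3) = 0.63·0.021 + 0.37·0.06 = 0.01323 + 0.0222 = 0.03543
Then overall,
P(C) = 0.14·0.04208 + 0.04·0.02512 + 0.82·0.03543
      = 0.0058912 + 0.0010048 + 0.0290526 = 0.0359486

P(C) ≈ 0.0359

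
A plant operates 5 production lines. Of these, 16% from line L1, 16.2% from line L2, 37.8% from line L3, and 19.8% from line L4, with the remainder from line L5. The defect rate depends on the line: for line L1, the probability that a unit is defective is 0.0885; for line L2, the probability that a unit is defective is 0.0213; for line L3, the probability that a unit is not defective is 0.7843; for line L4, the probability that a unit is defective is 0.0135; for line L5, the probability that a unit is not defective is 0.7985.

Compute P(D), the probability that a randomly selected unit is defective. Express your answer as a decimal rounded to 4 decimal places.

P(D) ≈ 0.1224

P(L5) = 1 − (0.16 + 0.162 + 0.378 + 0.198) = 0.102.
P(D|L3) = 1 − 0.7843 = 0.2157.
P(D|L5) = 1 − 0.7985 = 0.2015.
By the law of total probability,
P(D) = P(D|L1)·P(L1) + P(D|L2)·P(L2) + P(D|L3)·P(L3) + P(D|L4)·P(L4) + P(D|L5)·P(L5)
      = 0.0885·0.16 + 0.0213·0.162 + 0.2157·0.378 + 0.0135·0.198 + 0.2015·0.102
      = 0.01416 + 0.0034506 + 0.0815346 + 0.002673 + 0.020553 = 0.1223712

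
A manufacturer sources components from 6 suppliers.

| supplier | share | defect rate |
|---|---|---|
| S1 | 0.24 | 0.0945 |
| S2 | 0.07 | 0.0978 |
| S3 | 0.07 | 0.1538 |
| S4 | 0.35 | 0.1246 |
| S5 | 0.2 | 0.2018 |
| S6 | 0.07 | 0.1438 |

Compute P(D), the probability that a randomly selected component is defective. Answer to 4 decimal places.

P(D) = P(D|S1)·P(S1) + P(D|S2)·P(S2) + P(D|S3)·P(S3) + P(D|S4)·P(S4) + P(D|S5)·P(S5) + P(D|S6)·P(S6)
      = 0.0945·0.24 + 0.0978·0.07 + 0.1538·0.07 + 0.1246·0.35 + 0.2018·0.2 + 0.1438·0.07
      = 0.02268 + 0.006846 + 0.010766 + 0.04361 + 0.04036 + 0.010066 = 0.134328

P(D) ≈ 0.1343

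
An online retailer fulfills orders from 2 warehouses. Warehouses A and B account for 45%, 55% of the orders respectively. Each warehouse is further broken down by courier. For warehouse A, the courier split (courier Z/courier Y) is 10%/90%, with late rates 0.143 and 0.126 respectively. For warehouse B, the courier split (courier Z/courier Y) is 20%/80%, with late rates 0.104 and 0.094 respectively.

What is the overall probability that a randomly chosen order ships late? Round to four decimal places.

P(L) ≈ 0.1103

P(L|A) = 0.1·0.143 + 0.9·0.126 = 0.0143 + 0.1134 = 0.1277
P(L|B) = 0.2·0.104 + 0.8·0.094 = 0.0208 + 0.0752 = 0.096
Then overall,
P(L) = 0.45·0.1277 + 0.55·0.096
      = 0.057465 + 0.0528 = 0.110265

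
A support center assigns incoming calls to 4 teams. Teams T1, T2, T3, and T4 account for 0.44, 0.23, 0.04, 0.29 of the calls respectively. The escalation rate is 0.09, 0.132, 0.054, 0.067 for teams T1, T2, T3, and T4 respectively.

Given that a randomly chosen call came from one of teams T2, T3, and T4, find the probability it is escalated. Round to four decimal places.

Let S = {T2, T3, T4}.
P(S) = 0.23 + 0.04 + 0.29 = 0.56.
P(E ∩ S) = 0.132·0.23 + 0.054·0.04 + 0.067·0.29 = 0.03036 + 0.00216 + 0.01943 = 0.05195.
P(E | S) = 0.05195 / 0.56 = 0.092768…

P(E|S) ≈ 0.0928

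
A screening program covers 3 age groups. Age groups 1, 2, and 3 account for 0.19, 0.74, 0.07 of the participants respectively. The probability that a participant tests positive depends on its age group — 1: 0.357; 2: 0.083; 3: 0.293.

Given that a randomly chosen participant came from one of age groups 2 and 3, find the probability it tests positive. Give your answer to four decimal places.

P(T|S) ≈ 0.1011

Let S = {2, 3}.
P(S) = 0.74 + 0.07 = 0.81.
P(T ∩ S) = 0.083·0.74 + 0.293·0.07 = 0.06142 + 0.02051 = 0.08193.
P(T | S) = 0.08193 / 0.81 = 0.101148…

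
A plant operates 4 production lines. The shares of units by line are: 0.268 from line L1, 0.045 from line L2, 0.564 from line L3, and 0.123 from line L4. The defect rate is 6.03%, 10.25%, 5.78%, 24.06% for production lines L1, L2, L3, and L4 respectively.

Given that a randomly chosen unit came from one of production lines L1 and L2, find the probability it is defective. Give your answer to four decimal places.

Let S = {L1, L2}.
P(S) = 0.268 + 0.045 = 0.313.
P(D ∩ S) = 0.0603·0.268 + 0.1025·0.045 = 0.0161604 + 0.0046125 = 0.0207729.
P(D | S) = 0.0207729 / 0.313 = 0.066367…

P(D|S) ≈ 0.0664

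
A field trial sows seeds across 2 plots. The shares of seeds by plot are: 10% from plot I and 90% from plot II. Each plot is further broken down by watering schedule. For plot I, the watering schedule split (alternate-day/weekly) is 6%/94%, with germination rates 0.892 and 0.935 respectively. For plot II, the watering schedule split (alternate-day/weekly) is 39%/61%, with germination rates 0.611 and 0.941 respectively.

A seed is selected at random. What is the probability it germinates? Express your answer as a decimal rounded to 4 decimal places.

P(G) ≈ 0.8243

P(G|I) = 0.06·0.892 + 0.94·0.935 = 0.05352 + 0.8789 = 0.93242
P(G|II) = 0.39·0.611 + 0.61·0.941 = 0.23829 + 0.57401 = 0.8123
By total probability over the outer partition,
P(G) = 0.1·0.93242 + 0.9·0.8123
      = 0.093242 + 0.73107 = 0.824312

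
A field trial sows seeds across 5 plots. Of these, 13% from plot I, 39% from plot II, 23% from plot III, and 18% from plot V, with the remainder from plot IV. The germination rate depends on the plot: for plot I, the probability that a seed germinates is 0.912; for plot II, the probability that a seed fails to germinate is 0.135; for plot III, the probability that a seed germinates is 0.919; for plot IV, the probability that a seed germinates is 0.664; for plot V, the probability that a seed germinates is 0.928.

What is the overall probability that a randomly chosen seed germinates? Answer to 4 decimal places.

P(G) ≈ 0.8808

P(IV) = 1 − (0.13 + 0.39 + 0.23 + 0.18) = 0.07.
P(G|II) = 1 − 0.135 = 0.865.
P(G) = P(G|I)·P(I) + P(G|II)·P(II) + P(G|III)·P(III) + P(G|IV)·P(IV) + P(G|V)·P(V)
      = 0.912·0.13 + 0.865·0.39 + 0.919·0.23 + 0.664·0.07 + 0.928·0.18
      = 0.11856 + 0.33735 + 0.21137 + 0.04648 + 0.16704 = 0.8808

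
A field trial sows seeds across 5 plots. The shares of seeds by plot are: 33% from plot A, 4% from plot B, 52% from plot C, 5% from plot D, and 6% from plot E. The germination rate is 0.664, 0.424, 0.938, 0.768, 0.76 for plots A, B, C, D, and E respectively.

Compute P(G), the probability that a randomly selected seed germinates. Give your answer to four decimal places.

P(G) ≈ 0.8078

P(G) = P(G|A)·P(A) + P(G|B)·P(B) + P(G|C)·P(C) + P(G|D)·P(D) + P(G|E)·P(E)
      = 0.664·0.33 + 0.424·0.04 + 0.938·0.52 + 0.768·0.05 + 0.76·0.06
      = 0.21912 + 0.01696 + 0.48776 + 0.0384 + 0.0456 = 0.80784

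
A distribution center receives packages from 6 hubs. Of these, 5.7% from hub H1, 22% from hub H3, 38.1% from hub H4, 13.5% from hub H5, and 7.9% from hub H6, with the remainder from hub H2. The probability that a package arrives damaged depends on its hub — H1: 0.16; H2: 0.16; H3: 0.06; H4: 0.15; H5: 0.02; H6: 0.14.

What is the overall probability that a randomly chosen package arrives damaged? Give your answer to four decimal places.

P(H2) = 1 − (0.057 + 0.22 + 0.381 + 0.135 + 0.079) = 0.128.
Summing over the partition,
P(D) = P(D|H1)·P(H1) + P(D|H2)·P(H2) + P(D|H3)·P(H3) + P(D|H4)·P(H4) + P(D|H5)·P(H5) + P(D|H6)·P(H6)
      = 0.16·0.057 + 0.16·0.128 + 0.06·0.22 + 0.15·0.381 + 0.02·0.135 + 0.14·0.079
      = 0.00912 + 0.02048 + 0.0132 + 0.05715 + 0.0027 + 0.01106 = 0.11371

P(D) ≈ 0.1137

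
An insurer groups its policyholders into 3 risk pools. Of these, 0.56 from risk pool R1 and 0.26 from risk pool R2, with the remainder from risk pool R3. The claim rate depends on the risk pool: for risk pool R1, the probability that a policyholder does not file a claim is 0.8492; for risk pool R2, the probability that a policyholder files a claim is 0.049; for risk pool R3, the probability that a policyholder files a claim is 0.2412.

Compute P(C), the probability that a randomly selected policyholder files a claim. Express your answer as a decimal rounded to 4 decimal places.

P(C) ≈ 0.1406

P(R3) = 1 − (0.56 + 0.26) = 0.18.
P(C|R1) = 1 − 0.8492 = 0.1508.
P(C) = P(C|R1)·P(R1) + P(C|R2)·P(R2) + P(C|R3)·P(R3)
      = 0.1508·0.56 + 0.049·0.26 + 0.2412·0.18
      = 0.084448 + 0.01274 + 0.043416 = 0.140604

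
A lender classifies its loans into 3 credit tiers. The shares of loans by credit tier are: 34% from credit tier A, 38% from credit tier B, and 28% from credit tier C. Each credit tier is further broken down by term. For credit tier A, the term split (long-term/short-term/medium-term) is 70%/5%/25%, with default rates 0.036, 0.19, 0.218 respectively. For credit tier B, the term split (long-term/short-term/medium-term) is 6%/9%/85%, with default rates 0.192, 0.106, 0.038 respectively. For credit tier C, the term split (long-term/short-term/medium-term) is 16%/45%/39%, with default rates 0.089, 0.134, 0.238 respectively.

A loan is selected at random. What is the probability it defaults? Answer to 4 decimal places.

P(D) ≈ 0.0975

P(D|A) = 0.7·0.036 + 0.05·0.19 + 0.25·0.218 = 0.0252 + 0.0095 + 0.0545 = 0.0892
P(D|B) = 0.06·0.192 + 0.09·0.106 + 0.85·0.038 = 0.01152 + 0.00954 + 0.0323 = 0.05336
P(D|C) = 0.16·0.089 + 0.45·0.134 + 0.39·0.238 = 0.01424 + 0.0603 + 0.09282 = 0.16736
Then overall,
P(D) = 0.34·0.0892 + 0.38·0.05336 + 0.28·0.16736
      = 0.030328 + 0.0202768 + 0.0468608 = 0.0974656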